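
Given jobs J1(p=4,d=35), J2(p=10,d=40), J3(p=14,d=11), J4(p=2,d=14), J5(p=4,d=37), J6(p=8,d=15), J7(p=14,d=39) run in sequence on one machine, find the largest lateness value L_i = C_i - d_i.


Lateness per job (L = C - d):
  J1: C=4, d=35, L=-31
  J2: C=14, d=40, L=-26
  J3: C=28, d=11, L=17
  J4: C=30, d=14, L=16
  J5: C=34, d=37, L=-3
  J6: C=42, d=15, L=27
  J7: C=56, d=39, L=17
Lmax = max(-31, -26, 17, 16, -3, 27, 17)
= 27


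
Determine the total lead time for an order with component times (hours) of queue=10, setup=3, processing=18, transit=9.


Lead time = queue + setup + processing + transit
= 10 + 3 + 18 + 9
= 40 hours


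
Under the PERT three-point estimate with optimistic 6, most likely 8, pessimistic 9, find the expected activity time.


te = (o + 4m + p) / 6
= (6 + 4×8 + 9) / 6
= (6 + 32 + 9) / 6
= 47 / 6
= 7.83


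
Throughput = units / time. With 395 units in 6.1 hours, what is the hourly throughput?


Throughput = units / time
= 395 / 6.1
= 64.8 units/hour


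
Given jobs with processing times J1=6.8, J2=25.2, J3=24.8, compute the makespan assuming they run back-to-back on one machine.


Sequential makespan: sum all processing times
= 6.8 + 25.2 + 24.8
= 56.8 time units


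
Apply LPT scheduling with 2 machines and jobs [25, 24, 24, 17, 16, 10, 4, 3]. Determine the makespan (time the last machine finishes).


Jobs (LPT sorted): [25, 24, 24, 17, 16, 10, 4, 3]
Machines: 2
  J=25 → Machine 1 (load: 0+25=25)
  J=24 → Machine 2 (load: 0+24=24)
  J=24 → Machine 2 (load: 24+24=48)
  J=17 → Machine 1 (load: 25+17=42)
  J=16 → Machine 1 (load: 42+16=58)
  J=10 → Machine 2 (load: 48+10=58)
  J=4 → Machine 1 (load: 58+4=62)
  J=3 → Machine 2 (load: 58+3=61)
Machine loads: [62, 61]
Makespan = max = 62 time units


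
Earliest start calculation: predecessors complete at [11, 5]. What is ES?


ES = max of all predecessor completion times
Predecessors: [11, 5]
ES = max(11, 5)
= 11


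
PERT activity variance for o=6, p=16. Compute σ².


σ² = ((p - o) / 6)² = (p - o)² / 36
= (16 - 6)² / 36
= 10² / 36
= 100 / 36
= 2.7778


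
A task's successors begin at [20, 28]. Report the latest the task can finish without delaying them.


LF = min of all successor start times
Successors start at: [20, 28]
LF = min(20, 28)
= 20


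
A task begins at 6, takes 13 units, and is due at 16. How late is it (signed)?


Completion = 6 + 13 = 19
Lateness = C - d = 19 - 16
= 3


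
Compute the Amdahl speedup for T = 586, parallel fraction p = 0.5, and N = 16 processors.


Amdahl's law: T_p = T × ((1-p) + p/N)
= 586 × ((1-0.5) + 0.5/16)
= 586 × (0.50 + 0.0312)
= 586 × 0.5312
= 311.31
Speedup = 586/311.31
= 1.88×


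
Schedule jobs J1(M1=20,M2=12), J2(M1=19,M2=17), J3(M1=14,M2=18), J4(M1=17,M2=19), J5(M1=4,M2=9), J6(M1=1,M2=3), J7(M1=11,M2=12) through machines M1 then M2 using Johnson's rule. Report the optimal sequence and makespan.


Johnson's rule:
Group 1 (M1≤M2, sort by M1): ['J6', 'J5', 'J7', 'J3', 'J4']
Group 2 (M1>M2, sort desc M2): ['J2', 'J1']
Sequence: J6 → J5 → J7 → J3 → J4 → J2 → J1
Makespan calculation:
  J6: M1 done=1, M2 done=4
  J5: M1 done=5, M2 done=14
  J7: M1 done=16, M2 done=28
  J3: M1 done=30, M2 done=48
  J4: M1 done=47, M2 done=67
  J2: M1 done=66, M2 done=84
  J1: M1 done=86, M2 done=98
= Sequence: J6 → J5 → J7 → J3 → J4 → J2 → J1, Makespan: 98


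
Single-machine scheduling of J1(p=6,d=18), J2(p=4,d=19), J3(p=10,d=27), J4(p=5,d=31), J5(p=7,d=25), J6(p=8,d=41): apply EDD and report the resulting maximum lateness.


EDD order: J1 → J2 → J5 → J3 → J4 → J6
Completion and lateness:
  J1: C=6, d=18, L=6-18=-12
  J2: C=10, d=19, L=10-19=-9
  J5: C=17, d=25, L=17-25=-8
  J3: C=27, d=27, L=27-27=0
  J4: C=32, d=31, L=32-31=1
  J6: C=40, d=41, L=40-41=-1
Lmax = max(-12, -9, -8, 0, 1, -1)
= 1


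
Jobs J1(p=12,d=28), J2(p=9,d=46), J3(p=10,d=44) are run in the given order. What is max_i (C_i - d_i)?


Lateness per job (L = C - d):
  J1: C=12, d=28, L=-16
  J2: C=21, d=46, L=-25
  J3: C=31, d=44, L=-13
Lmax = max(-16, -25, -13)
= -13


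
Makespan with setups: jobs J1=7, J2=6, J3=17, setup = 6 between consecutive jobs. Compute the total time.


Makespan = Σ processing + (n-1) × setup
= (7 + 6 + 17) + (3-1)×6
= 30 + 12
= 42 time units


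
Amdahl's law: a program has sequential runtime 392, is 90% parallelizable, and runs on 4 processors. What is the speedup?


Amdahl's law: T_p = T × ((1-p) + p/N)
= 392 × ((1-0.9) + 0.9/4)
= 392 × (0.10 + 0.2250)
= 392 × 0.3250
= 127.40
Speedup = 392/127.40
= 3.08×


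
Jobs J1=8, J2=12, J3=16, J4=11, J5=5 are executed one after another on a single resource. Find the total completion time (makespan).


Sequential makespan: sum all processing times
= 8 + 12 + 16 + 11 + 5
= 52 time units


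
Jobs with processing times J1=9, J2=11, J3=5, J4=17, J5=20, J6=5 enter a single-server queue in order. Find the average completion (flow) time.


Completion times:
  J1: completes at 9
  J2: completes at 20
  J3: completes at 25
  J4: completes at 42
  J5: completes at 62
  J6: completes at 67
Sum = 225
Average = 225/6
= 37.50


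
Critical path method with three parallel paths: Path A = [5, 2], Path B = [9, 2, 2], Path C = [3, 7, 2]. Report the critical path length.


Path A: 5 + 2 = 7
Path B: 9 + 2 + 2 = 13
Path C: 3 + 7 + 2 = 12
Critical path = longest = max(7, 13, 12)
= 13 (Path B)


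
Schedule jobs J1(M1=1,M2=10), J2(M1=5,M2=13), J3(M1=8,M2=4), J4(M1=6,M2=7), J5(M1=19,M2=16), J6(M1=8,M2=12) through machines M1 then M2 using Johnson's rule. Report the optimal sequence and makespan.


Johnson's rule:
Group 1 (M1≤M2, sort by M1): ['J1', 'J2', 'J4', 'J6']
Group 2 (M1>M2, sort desc M2): ['J5', 'J3']
Sequence: J1 → J2 → J4 → J6 → J5 → J3
Makespan calculation:
  J1: M1 done=1, M2 done=11
  J2: M1 done=6, M2 done=24
  J4: M1 done=12, M2 done=31
  J6: M1 done=20, M2 done=43
  J5: M1 done=39, M2 done=59
  J3: M1 done=47, M2 done=63
= Sequence: J1 → J2 → J4 → J6 → J5 → J3, Makespan: 63


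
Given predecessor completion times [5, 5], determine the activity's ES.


ES = max of all predecessor completion times
Predecessors: [5, 5]
ES = max(5, 5)
= 5


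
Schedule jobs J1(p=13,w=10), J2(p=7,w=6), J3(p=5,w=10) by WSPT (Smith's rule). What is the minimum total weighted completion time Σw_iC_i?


WSPT order (by p/w): J3 → J2 → J1
  J3: C=5, w·C=10×5=50
  J2: C=12, w·C=6×12=72
  J1: C=25, w·C=10×25=250
Σ w·C = 372
= 372


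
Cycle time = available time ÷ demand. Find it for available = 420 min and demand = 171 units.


Cycle time = available time / demand
= 420 / 171
= 2.46 min/unit


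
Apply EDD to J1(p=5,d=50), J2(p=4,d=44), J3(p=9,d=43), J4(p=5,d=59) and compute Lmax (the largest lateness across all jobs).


EDD order: J3 → J2 → J1 → J4
Completion and lateness:
  J3: C=9, d=43, L=9-43=-34
  J2: C=13, d=44, L=13-44=-31
  J1: C=18, d=50, L=18-50=-32
  J4: C=23, d=59, L=23-59=-36
Lmax = max(-34, -31, -32, -36)
= -31


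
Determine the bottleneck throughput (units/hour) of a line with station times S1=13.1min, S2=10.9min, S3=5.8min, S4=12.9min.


Bottleneck = longest station time
Station times: [13.1, 10.9, 5.8, 12.9]
Max = 13.1 min
Rate = 60 / 13.1
= 4.58 units/hour (bottleneck: 13.1min)


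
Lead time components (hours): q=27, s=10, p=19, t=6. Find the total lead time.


Lead time = queue + setup + processing + transit
= 27 + 10 + 19 + 6
= 62 hours


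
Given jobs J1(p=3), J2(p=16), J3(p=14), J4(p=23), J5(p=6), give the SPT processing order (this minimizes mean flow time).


SPT: sort by shortest processing time
  J1: p=3
  J5: p=6
  J3: p=14
  J2: p=16
  J4: p=23
Order: J1 → J5 → J3 → J2 → J4


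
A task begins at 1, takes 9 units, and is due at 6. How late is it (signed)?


Completion = 1 + 9 = 10
Lateness = C - d = 10 - 6
= 4


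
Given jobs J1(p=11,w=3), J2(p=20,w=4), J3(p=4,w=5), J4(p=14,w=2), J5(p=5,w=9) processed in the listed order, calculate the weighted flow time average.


Completion times:
  J1: C=11, w×C=3×11=33
  J2: C=31, w×C=4×31=124
  J3: C=35, w×C=5×35=175
  J4: C=49, w×C=2×49=98
  J5: C=54, w×C=9×54=486
Sum w×C = 916
Sum w = 23
Weighted avg = 916/23
= 39.83


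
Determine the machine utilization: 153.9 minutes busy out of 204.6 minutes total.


Utilization = busy / total × 100
= 153.9 / 204.6 × 100
= 75.2%


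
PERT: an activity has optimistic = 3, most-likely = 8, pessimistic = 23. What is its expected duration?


te = (o + 4m + p) / 6
= (3 + 4×8 + 23) / 6
= (3 + 32 + 23) / 6
= 58 / 6
= 9.67


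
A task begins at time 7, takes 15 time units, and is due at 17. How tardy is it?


Completion = start + processing = 7 + 15 = 22
Tardiness = max(0, C - d) = max(0, 22 - 17)
= max(0, 5)
= 5


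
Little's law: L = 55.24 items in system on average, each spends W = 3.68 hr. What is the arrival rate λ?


Little's law: L = λW → λ = L / W
= 55.24 / 3.68
= 15.01 per hour


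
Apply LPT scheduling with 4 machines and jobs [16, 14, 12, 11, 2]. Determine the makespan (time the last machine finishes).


Jobs (LPT sorted): [16, 14, 12, 11, 2]
Machines: 4
  J=16 → Machine 1 (load: 0+16=16)
  J=14 → Machine 2 (load: 0+14=14)
  J=12 → Machine 3 (load: 0+12=12)
  J=11 → Machine 4 (load: 0+11=11)
  J=2 → Machine 4 (load: 11+2=13)
Machine loads: [16, 14, 12, 13]
Makespan = max = 16 time units


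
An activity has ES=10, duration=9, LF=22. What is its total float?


EF = ES + duration = 10 + 9 = 19
LS = LF - duration = 22 - 9 = 13
Total Float = LF - EF = 22 - 19
(or LS - ES = 13 - 10)
= 3


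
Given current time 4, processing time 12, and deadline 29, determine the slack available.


Slack = due - current_time - processing
= 29 - 4 - 12
= 13


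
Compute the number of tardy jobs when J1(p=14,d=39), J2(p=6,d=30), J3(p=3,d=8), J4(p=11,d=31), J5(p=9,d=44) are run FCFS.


Completion vs due date:
  J1: C=14, d=39 → on time
  J2: C=20, d=30 → on time
  J3: C=23, d=8 → TARDY
  J4: C=34, d=31 → TARDY
  J5: C=43, d=44 → on time
Tardy jobs: J3, J4
Count = 2


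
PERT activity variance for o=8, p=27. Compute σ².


σ² = ((p - o) / 6)² = (p - o)² / 36
= (27 - 8)² / 36
= 19² / 36
= 361 / 36
= 10.0278


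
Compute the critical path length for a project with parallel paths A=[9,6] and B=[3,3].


Path A: 9 + 6 = 15
Path B: 3 + 3 = 6
Critical path = longest = max(15, 6)
= 15 (Path A)


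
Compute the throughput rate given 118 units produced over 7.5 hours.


Throughput = units / time
= 118 / 7.5
= 15.7 units/hour


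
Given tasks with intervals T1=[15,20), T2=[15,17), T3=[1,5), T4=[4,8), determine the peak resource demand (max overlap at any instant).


Check each time point for overlaps:
  t=4: 2 tasks active (T3, T4)
Max concurrent = 2


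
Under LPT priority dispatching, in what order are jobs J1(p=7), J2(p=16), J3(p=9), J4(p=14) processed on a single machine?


LPT: sort by longest processing time first
  J2: p=16
  J4: p=14
  J3: p=9
  J1: p=7
Order: J2 → J4 → J3 → J1


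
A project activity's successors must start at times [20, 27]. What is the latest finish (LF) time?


LF = min of all successor start times
Successors start at: [20, 27]
LF = min(20, 27)
= 20


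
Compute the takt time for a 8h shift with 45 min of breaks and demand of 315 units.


Available = 8×60 - 45 = 435 min
Takt time = 435 / 315
= 1.38 min/unit


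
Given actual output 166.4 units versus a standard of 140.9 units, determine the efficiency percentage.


Efficiency = (actual / standard) × 100
= (166.4 / 140.9) × 100
= 118.1%


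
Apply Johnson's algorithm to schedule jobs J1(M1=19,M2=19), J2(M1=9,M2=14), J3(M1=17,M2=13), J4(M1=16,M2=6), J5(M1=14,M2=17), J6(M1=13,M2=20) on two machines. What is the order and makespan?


Johnson's rule:
Group 1 (M1≤M2, sort by M1): ['J2', 'J6', 'J5', 'J1']
Group 2 (M1>M2, sort desc M2): ['J3', 'J4']
Sequence: J2 → J6 → J5 → J1 → J3 → J4
Makespan calculation:
  J2: M1 done=9, M2 done=23
  J6: M1 done=22, M2 done=43
  J5: M1 done=36, M2 done=60
  J1: M1 done=55, M2 done=79
  J3: M1 done=72, M2 done=92
  J4: M1 done=88, M2 done=98
= Sequence: J2 → J6 → J5 → J1 → J3 → J4, Makespan: 98


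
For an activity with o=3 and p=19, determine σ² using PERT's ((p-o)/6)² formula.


σ² = ((p - o) / 6)² = (p - o)² / 36
= (19 - 3)² / 36
= 16² / 36
= 256 / 36
= 7.1111


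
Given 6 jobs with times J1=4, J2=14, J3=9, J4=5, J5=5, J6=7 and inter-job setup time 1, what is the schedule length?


Makespan = Σ processing + (n-1) × setup
= (4 + 14 + 9 + 5 + 5 + 7) + (6-1)×1
= 44 + 5
= 49 time units


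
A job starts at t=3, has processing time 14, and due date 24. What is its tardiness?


Completion = start + processing = 3 + 14 = 17
Tardiness = max(0, C - d) = max(0, 17 - 24)
= max(0, -7)
= 0


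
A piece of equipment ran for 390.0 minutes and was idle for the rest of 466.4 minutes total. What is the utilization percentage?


Utilization = busy / total × 100
= 390.0 / 466.4 × 100
= 83.6%


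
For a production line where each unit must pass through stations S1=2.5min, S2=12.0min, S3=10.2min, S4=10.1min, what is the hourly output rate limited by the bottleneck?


Bottleneck = longest station time
Station times: [2.5, 12.0, 10.2, 10.1]
Max = 12.0 min
Rate = 60 / 12.0
= 5.00 units/hour (bottleneck: 12.0min)


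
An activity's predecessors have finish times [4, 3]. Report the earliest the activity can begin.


ES = max of all predecessor completion times
Predecessors: [4, 3]
ES = max(4, 3)
= 4


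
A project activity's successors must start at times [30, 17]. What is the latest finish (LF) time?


LF = min of all successor start times
Successors start at: [30, 17]
LF = min(30, 17)
= 17


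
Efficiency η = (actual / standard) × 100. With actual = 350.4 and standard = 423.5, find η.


Efficiency = (actual / standard) × 100
= (350.4 / 423.5) × 100
= 82.7%


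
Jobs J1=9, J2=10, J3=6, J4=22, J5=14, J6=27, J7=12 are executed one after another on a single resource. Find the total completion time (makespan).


Sequential makespan: sum all processing times
= 9 + 10 + 6 + 22 + 14 + 27 + 12
= 100 time units


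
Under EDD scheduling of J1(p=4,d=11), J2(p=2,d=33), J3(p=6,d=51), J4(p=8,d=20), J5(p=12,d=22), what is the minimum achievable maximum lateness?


EDD order: J1 → J4 → J5 → J2 → J3
Completion and lateness:
  J1: C=4, d=11, L=4-11=-7
  J4: C=12, d=20, L=12-20=-8
  J5: C=24, d=22, L=24-22=2
  J2: C=26, d=33, L=26-33=-7
  J3: C=32, d=51, L=32-51=-19
Lmax = max(-7, -8, 2, -7, -19)
= 2


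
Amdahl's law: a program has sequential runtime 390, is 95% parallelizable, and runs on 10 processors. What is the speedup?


Amdahl's law: T_p = T × ((1-p) + p/N)
= 390 × ((1-0.95) + 0.95/10)
= 390 × (0.05 + 0.0950)
= 390 × 0.1450
= 56.55
Speedup = 390/56.55
= 6.90×


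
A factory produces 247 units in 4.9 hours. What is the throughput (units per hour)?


Throughput = units / time
= 247 / 4.9
= 50.4 units/hour


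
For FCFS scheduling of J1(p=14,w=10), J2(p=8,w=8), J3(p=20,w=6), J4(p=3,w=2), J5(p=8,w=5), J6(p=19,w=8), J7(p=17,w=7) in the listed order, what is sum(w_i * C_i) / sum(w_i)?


Completion times:
  J1: C=14, w×C=10×14=140
  J2: C=22, w×C=8×22=176
  J3: C=42, w×C=6×42=252
  J4: C=45, w×C=2×45=90
  J5: C=53, w×C=5×53=265
  J6: C=72, w×C=8×72=576
  J7: C=89, w×C=7×89=623
Sum w×C = 2122
Sum w = 46
Weighted avg = 2122/46
= 46.13


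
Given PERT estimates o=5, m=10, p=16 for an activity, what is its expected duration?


te = (o + 4m + p) / 6
= (5 + 4×10 + 16) / 6
= (5 + 40 + 16) / 6
= 61 / 6
= 10.17


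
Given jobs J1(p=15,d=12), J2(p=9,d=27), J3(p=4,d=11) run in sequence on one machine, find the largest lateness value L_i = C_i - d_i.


Lateness per job (L = C - d):
  J1: C=15, d=12, L=3
  J2: C=24, d=27, L=-3
  J3: C=28, d=11, L=17
Lmax = max(3, -3, 17)
= 17


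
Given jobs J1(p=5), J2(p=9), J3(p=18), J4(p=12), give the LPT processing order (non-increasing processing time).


LPT: sort by longest processing time first
  J3: p=18
  J4: p=12
  J2: p=9
  J1: p=5
Order: J3 → J4 → J2 → J1


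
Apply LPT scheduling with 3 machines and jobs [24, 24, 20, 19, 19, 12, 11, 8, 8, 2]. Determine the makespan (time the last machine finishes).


Jobs (LPT sorted): [24, 24, 20, 19, 19, 12, 11, 8, 8, 2]
Machines: 3
  J=24 → Machine 1 (load: 0+24=24)
  J=24 → Machine 2 (load: 0+24=24)
  J=20 → Machine 3 (load: 0+20=20)
  J=19 → Machine 3 (load: 20+19=39)
  J=19 → Machine 1 (load: 24+19=43)
  J=12 → Machine 2 (load: 24+12=36)
  J=11 → Machine 2 (load: 36+11=47)
  J=8 → Machine 3 (load: 39+8=47)
  J=8 → Machine 1 (load: 43+8=51)
  J=2 → Machine 2 (load: 47+2=49)
Machine loads: [51, 49, 47]
Makespan = max = 51 time units


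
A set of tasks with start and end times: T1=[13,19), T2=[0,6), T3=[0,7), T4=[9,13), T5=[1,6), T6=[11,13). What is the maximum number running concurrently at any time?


Check each time point for overlaps:
  t=1: 3 tasks active (T2, T3, T5)
Max concurrent = 3


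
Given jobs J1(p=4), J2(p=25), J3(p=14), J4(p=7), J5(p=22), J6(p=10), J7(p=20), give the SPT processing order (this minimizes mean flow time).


SPT: sort by shortest processing time
  J1: p=4
  J4: p=7
  J6: p=10
  J3: p=14
  J7: p=20
  J5: p=22
  J2: p=25
Order: J1 → J4 → J6 → J3 → J7 → J5 → J2


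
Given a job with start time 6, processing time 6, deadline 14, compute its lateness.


Completion = 6 + 6 = 12
Lateness = C - d = 12 - 14
= -2


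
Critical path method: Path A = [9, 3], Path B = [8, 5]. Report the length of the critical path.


Path A: 9 + 3 = 12
Path B: 8 + 5 = 13
Critical path = longest = max(12, 13)
= 13 (Path B)


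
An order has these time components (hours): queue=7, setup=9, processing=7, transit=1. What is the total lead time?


Lead time = queue + setup + processing + transit
= 7 + 9 + 7 + 1
= 24 hours


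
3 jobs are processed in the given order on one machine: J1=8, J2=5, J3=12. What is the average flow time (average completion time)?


Completion times:
  J1: completes at 8
  J2: completes at 13
  J3: completes at 25
Sum = 46
Average = 46/3
= 15.33


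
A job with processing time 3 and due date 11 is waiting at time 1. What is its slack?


Slack = due - current_time - processing
= 11 - 1 - 3
= 7


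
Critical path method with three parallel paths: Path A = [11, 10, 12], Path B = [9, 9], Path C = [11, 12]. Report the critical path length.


Path A: 11 + 10 + 12 = 33
Path B: 9 + 9 = 18
Path C: 11 + 12 = 23
Critical path = longest = max(33, 18, 23)
= 33 (Path A)


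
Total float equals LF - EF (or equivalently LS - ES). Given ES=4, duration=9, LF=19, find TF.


EF = ES + duration = 4 + 9 = 13
LS = LF - duration = 19 - 9 = 10
Total Float = LF - EF = 19 - 13
(or LS - ES = 10 - 4)
= 6


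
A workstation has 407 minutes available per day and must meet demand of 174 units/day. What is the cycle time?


Cycle time = available time / demand
= 407 / 174
= 2.34 min/unit


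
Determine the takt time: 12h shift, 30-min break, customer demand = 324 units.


Available = 12×60 - 30 = 690 min
Takt time = 690 / 324
= 2.13 min/unit


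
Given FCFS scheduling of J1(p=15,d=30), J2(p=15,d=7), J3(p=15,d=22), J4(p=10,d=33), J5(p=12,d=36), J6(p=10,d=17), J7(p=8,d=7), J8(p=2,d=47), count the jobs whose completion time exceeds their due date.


Completion vs due date:
  J1: C=15, d=30 → on time
  J2: C=30, d=7 → TARDY
  J3: C=45, d=22 → TARDY
  J4: C=55, d=33 → TARDY
  J5: C=67, d=36 → TARDY
  J6: C=77, d=17 → TARDY
  J7: C=85, d=7 → TARDY
  J8: C=87, d=47 → TARDY
Tardy jobs: J2, J3, J4, J5, J6, J7, J8
Count = 7


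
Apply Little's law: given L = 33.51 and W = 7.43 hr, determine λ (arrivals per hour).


Little's law: L = λW → λ = L / W
= 33.51 / 7.43
= 4.51 per hour


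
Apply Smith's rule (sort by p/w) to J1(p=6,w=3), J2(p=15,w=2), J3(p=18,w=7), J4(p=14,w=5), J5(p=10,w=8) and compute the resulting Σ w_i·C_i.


WSPT order (by p/w): J5 → J1 → J3 → J4 → J2
  J5: C=10, w·C=8×10=80
  J1: C=16, w·C=3×16=48
  J3: C=34, w·C=7×34=238
  J4: C=48, w·C=5×48=240
  J2: C=63, w·C=2×63=126
Σ w·C = 732
= 732


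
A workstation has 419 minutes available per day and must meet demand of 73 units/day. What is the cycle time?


Cycle time = available time / demand
= 419 / 73
= 5.74 min/unit


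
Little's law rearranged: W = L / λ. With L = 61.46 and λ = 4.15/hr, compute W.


Little's law: L = λW → W = L / λ
= 61.46 / 4.15
= 14.81 hours


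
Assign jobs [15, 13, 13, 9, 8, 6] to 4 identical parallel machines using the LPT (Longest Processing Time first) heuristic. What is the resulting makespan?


Jobs (LPT sorted): [15, 13, 13, 9, 8, 6]
Machines: 4
  J=15 → Machine 1 (load: 0+15=15)
  J=13 → Machine 2 (load: 0+13=13)
  J=13 → Machine 3 (load: 0+13=13)
  J=9 → Machine 4 (load: 0+9=9)
  J=8 → Machine 4 (load: 9+8=17)
  J=6 → Machine 2 (load: 13+6=19)
Machine loads: [15, 19, 13, 17]
Makespan = max = 19 time units


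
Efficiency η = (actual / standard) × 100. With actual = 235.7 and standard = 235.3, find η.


Efficiency = (actual / standard) × 100
= (235.7 / 235.3) × 100
= 100.2%


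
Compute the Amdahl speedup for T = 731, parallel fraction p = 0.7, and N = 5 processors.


Amdahl's law: T_p = T × ((1-p) + p/N)
= 731 × ((1-0.7) + 0.7/5)
= 731 × (0.30 + 0.1400)
= 731 × 0.4400
= 321.64
Speedup = 731/321.64
= 2.27×


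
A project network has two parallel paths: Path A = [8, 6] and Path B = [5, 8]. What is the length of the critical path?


Path A: 8 + 6 = 14
Path B: 5 + 8 = 13
Critical path = longest = max(14, 13)
= 14 (Path A)


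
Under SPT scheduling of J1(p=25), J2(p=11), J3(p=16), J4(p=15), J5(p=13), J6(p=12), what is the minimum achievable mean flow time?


SPT order: J2 → J6 → J5 → J4 → J3 → J1
Completion times:
  J2: C=11
  J6: C=23
  J5: C=36
  J4: C=51
  J3: C=67
  J1: C=92
Sum = 280, n = 6
Mean flow = 280/6
= 46.67


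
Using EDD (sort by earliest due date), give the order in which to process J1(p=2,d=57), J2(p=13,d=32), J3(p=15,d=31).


EDD: sort by earliest due date
  J3: d=31, p=15
  J2: d=32, p=13
  J1: d=57, p=2
Order: J3 → J2 → J1


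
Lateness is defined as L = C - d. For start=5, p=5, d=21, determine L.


Completion = 5 + 5 = 10
Lateness = C - d = 10 - 21
= -11


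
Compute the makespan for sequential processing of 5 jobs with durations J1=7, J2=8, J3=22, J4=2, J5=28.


Sequential makespan: sum all processing times
= 7 + 8 + 22 + 2 + 28
= 67 time units


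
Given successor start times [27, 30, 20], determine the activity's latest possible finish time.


LF = min of all successor start times
Successors start at: [27, 30, 20]
LF = min(27, 30, 20)
= 20


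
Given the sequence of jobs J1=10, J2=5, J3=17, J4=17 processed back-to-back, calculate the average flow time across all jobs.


Completion times:
  J1: completes at 10
  J2: completes at 15
  J3: completes at 32
  J4: completes at 49
Sum = 106
Average = 106/4
= 26.50


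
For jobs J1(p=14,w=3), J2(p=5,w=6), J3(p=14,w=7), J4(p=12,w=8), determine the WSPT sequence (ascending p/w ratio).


WSPT (Smith's rule): sort by p/w ascending
  J2: p/w = 5/6 = 0.833
  J4: p/w = 12/8 = 1.500
  J3: p/w = 14/7 = 2.000
  J1: p/w = 14/3 = 4.667
Order: J2 → J4 → J3 → J1


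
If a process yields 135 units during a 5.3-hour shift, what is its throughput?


Throughput = units / time
= 135 / 5.3
= 25.5 units/hour


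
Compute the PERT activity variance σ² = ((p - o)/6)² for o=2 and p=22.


σ² = ((p - o) / 6)² = (p - o)² / 36
= (22 - 2)² / 36
= 20² / 36
= 400 / 36
= 11.1111


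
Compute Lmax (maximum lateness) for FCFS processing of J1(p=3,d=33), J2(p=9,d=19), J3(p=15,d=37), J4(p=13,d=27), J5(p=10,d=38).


Lateness per job (L = C - d):
  J1: C=3, d=33, L=-30
  J2: C=12, d=19, L=-7
  J3: C=27, d=37, L=-10
  J4: C=40, d=27, L=13
  J5: C=50, d=38, L=12
Lmax = max(-30, -7, -10, 13, 12)
= 13


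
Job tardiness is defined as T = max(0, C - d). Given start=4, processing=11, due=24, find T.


Completion = start + processing = 4 + 11 = 15
Tardiness = max(0, C - d) = max(0, 15 - 24)
= max(0, -9)
= 0


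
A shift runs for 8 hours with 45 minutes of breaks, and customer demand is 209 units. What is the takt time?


Available = 8×60 - 45 = 435 min
Takt time = 435 / 209
= 2.08 min/unit


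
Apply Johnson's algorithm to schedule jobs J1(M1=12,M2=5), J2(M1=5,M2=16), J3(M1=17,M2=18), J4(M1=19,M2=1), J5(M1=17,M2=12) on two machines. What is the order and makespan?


Johnson's rule:
Group 1 (M1≤M2, sort by M1): ['J2', 'J3']
Group 2 (M1>M2, sort desc M2): ['J5', 'J1', 'J4']
Sequence: J2 → J3 → J5 → J1 → J4
Makespan calculation:
  J2: M1 done=5, M2 done=21
  J3: M1 done=22, M2 done=40
  J5: M1 done=39, M2 done=52
  J1: M1 done=51, M2 done=57
  J4: M1 done=70, M2 done=71
= Sequence: J2 → J3 → J5 → J1 → J4, Makespan: 71


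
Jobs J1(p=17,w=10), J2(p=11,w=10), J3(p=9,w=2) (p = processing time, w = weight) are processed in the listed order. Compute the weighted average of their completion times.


Completion times:
  J1: C=17, w×C=10×17=170
  J2: C=28, w×C=10×28=280
  J3: C=37, w×C=2×37=74
Sum w×C = 524
Sum w = 22
Weighted avg = 524/22
= 23.82


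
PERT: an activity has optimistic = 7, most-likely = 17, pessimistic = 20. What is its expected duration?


te = (o + 4m + p) / 6
= (7 + 4×17 + 20) / 6
= (7 + 68 + 20) / 6
= 95 / 6
= 15.83


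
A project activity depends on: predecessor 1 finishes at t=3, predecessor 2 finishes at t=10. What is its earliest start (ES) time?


ES = max of all predecessor completion times
Predecessors: [3, 10]
ES = max(3, 10)
= 10


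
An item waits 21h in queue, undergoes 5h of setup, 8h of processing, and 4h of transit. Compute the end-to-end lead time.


Lead time = queue + setup + processing + transit
= 21 + 5 + 8 + 4
= 38 hours


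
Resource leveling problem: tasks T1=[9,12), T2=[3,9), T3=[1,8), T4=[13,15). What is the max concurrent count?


Check each time point for overlaps:
  t=3: 2 tasks active (T2, T3)
Max concurrent = 2


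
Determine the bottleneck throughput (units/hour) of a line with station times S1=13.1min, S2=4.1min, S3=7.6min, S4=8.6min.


Bottleneck = longest station time
Station times: [13.1, 4.1, 7.6, 8.6]
Max = 13.1 min
Rate = 60 / 13.1
= 4.58 units/hour (bottleneck: 13.1min)


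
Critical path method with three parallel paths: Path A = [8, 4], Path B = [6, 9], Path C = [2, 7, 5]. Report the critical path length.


Path A: 8 + 4 = 12
Path B: 6 + 9 = 15
Path C: 2 + 7 + 5 = 14
Critical path = longest = max(12, 15, 14)
= 15 (Path B)


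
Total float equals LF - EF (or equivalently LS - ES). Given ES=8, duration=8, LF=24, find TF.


EF = ES + duration = 8 + 8 = 16
LS = LF - duration = 24 - 8 = 16
Total Float = LF - EF = 24 - 16
(or LS - ES = 16 - 8)
= 8


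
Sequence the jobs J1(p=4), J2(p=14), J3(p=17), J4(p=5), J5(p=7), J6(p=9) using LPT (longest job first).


LPT: sort by longest processing time first
  J3: p=17
  J2: p=14
  J6: p=9
  J5: p=7
  J4: p=5
  J1: p=4
Order: J3 → J2 → J6 → J5 → J4 → J1


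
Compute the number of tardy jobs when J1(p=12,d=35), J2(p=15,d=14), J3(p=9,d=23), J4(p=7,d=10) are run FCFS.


Completion vs due date:
  J1: C=12, d=35 → on time
  J2: C=27, d=14 → TARDY
  J3: C=36, d=23 → TARDY
  J4: C=43, d=10 → TARDY
Tardy jobs: J2, J3, J4
Count = 3


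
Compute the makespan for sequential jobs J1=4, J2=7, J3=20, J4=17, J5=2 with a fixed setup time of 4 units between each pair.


Makespan = Σ processing + (n-1) × setup
= (4 + 7 + 20 + 17 + 2) + (5-1)×4
= 50 + 16
= 66 time units


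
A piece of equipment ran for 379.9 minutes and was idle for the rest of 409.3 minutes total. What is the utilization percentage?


Utilization = busy / total × 100
= 379.9 / 409.3 × 100
= 92.8%


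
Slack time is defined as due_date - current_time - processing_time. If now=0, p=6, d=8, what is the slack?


Slack = due - current_time - processing
= 8 - 0 - 6
= 2


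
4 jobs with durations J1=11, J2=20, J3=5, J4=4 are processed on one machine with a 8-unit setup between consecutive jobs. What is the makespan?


Makespan = Σ processing + (n-1) × setup
= (11 + 20 + 5 + 4) + (4-1)×8
= 40 + 24
= 64 time units


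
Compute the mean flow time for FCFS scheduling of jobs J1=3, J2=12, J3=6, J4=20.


Completion times:
  J1: completes at 3
  J2: completes at 15
  J3: completes at 21
  J4: completes at 41
Sum = 80
Average = 80/4
= 20.00


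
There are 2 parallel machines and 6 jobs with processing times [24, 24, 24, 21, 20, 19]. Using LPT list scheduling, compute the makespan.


Jobs (LPT sorted): [24, 24, 24, 21, 20, 19]
Machines: 2
  J=24 → Machine 1 (load: 0+24=24)
  J=24 → Machine 2 (load: 0+24=24)
  J=24 → Machine 1 (load: 24+24=48)
  J=21 → Machine 2 (load: 24+21=45)
  J=20 → Machine 2 (load: 45+20=65)
  J=19 → Machine 1 (load: 48+19=67)
Machine loads: [67, 65]
Makespan = max = 67 time units


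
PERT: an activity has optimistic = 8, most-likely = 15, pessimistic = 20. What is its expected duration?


te = (o + 4m + p) / 6
= (8 + 4×15 + 20) / 6
= (8 + 60 + 20) / 6
= 88 / 6
= 14.67


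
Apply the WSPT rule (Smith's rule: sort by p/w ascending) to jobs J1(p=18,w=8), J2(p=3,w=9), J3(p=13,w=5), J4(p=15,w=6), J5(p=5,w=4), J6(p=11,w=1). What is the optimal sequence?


WSPT (Smith's rule): sort by p/w ascending
  J2: p/w = 3/9 = 0.333
  J5: p/w = 5/4 = 1.250
  J1: p/w = 18/8 = 2.250
  J4: p/w = 15/6 = 2.500
  J3: p/w = 13/5 = 2.600
  J6: p/w = 11/1 = 11.000
Order: J2 → J5 → J1 → J4 → J3 → J6


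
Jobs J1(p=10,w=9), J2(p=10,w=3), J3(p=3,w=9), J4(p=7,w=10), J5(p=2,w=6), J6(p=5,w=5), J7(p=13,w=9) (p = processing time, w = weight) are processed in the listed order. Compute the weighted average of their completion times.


Completion times:
  J1: C=10, w×C=9×10=90
  J2: C=20, w×C=3×20=60
  J3: C=23, w×C=9×23=207
  J4: C=30, w×C=10×30=300
  J5: C=32, w×C=6×32=192
  J6: C=37, w×C=5×37=185
  J7: C=50, w×C=9×50=450
Sum w×C = 1484
Sum w = 51
Weighted avg = 1484/51
= 29.10


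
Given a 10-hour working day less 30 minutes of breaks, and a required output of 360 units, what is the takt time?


Available = 10×60 - 30 = 570 min
Takt time = 570 / 360
= 1.58 min/unit


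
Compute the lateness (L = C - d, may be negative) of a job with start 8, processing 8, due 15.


Completion = 8 + 8 = 16
Lateness = C - d = 16 - 15
= 1


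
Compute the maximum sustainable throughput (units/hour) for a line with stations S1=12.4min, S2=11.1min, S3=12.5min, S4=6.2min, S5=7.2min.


Bottleneck = longest station time
Station times: [12.4, 11.1, 12.5, 6.2, 7.2]
Max = 12.5 min
Rate = 60 / 12.5
= 4.80 units/hour (bottleneck: 12.5min)


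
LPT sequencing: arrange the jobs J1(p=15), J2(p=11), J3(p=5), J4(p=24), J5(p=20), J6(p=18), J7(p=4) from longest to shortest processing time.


LPT: sort by longest processing time first
  J4: p=24
  J5: p=20
  J6: p=18
  J1: p=15
  J2: p=11
  J3: p=5
  J7: p=4
Order: J4 → J5 → J6 → J1 → J2 → J3 → J7


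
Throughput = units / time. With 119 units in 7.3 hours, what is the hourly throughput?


Throughput = units / time
= 119 / 7.3
= 16.3 units/hour


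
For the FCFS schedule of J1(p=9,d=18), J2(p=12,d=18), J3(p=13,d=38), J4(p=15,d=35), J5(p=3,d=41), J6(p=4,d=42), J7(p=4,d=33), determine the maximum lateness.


Lateness per job (L = C - d):
  J1: C=9, d=18, L=-9
  J2: C=21, d=18, L=3
  J3: C=34, d=38, L=-4
  J4: C=49, d=35, L=14
  J5: C=52, d=41, L=11
  J6: C=56, d=42, L=14
  J7: C=60, d=33, L=27
Lmax = max(-9, 3, -4, 14, 11, 14, 27)
= 27


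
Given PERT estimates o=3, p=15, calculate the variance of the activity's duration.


σ² = ((p - o) / 6)² = (p - o)² / 36
= (15 - 3)² / 36
= 12² / 36
= 144 / 36
= 4.0000


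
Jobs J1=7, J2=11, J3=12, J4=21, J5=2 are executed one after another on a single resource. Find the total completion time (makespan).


Sequential makespan: sum all processing times
= 7 + 11 + 12 + 21 + 2
= 53 time units


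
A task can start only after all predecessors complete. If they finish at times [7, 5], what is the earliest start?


ES = max of all predecessor completion times
Predecessors: [7, 5]
ES = max(7, 5)
= 7


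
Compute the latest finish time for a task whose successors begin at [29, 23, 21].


LF = min of all successor start times
Successors start at: [29, 23, 21]
LF = min(29, 23, 21)
= 21


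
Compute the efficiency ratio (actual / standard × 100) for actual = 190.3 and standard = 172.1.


Efficiency = (actual / standard) × 100
= (190.3 / 172.1) × 100
= 110.6%


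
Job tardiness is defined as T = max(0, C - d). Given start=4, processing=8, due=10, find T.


Completion = start + processing = 4 + 8 = 12
Tardiness = max(0, C - d) = max(0, 12 - 10)
= max(0, 2)
= 2


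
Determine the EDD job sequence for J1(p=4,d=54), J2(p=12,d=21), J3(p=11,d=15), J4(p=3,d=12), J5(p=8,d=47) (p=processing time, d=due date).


EDD: sort by earliest due date
  J4: d=12, p=3
  J3: d=15, p=11
  J2: d=21, p=12
  J5: d=47, p=8
  J1: d=54, p=4
Order: J4 → J3 → J2 → J5 → J1


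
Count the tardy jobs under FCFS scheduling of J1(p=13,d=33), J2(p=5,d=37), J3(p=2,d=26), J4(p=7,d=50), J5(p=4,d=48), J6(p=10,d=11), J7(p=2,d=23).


Completion vs due date:
  J1: C=13, d=33 → on time
  J2: C=18, d=37 → on time
  J3: C=20, d=26 → on time
  J4: C=27, d=50 → on time
  J5: C=31, d=48 → on time
  J6: C=41, d=11 → TARDY
  J7: C=43, d=23 → TARDY
Tardy jobs: J6, J7
Count = 2


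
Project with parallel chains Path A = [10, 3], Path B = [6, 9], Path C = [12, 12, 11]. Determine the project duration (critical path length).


Path A: 10 + 3 = 13
Path B: 6 + 9 = 15
Path C: 12 + 12 + 11 = 35
Critical path = longest = max(13, 15, 35)
= 35 (Path C)


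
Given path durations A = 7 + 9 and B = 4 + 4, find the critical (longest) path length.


Path A: 7 + 9 = 16
Path B: 4 + 4 = 8
Critical path = longest = max(16, 8)
= 16 (Path A)


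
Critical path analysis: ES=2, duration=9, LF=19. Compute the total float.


EF = ES + duration = 2 + 9 = 11
LS = LF - duration = 19 - 9 = 10
Total Float = LF - EF = 19 - 11
(or LS - ES = 10 - 2)
= 8


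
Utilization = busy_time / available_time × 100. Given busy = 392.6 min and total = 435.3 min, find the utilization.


Utilization = busy / total × 100
= 392.6 / 435.3 × 100
= 90.2%


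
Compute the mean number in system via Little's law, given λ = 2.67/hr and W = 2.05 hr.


Little's law: L = λ × W
= 2.67 × 2.05
= 5.47


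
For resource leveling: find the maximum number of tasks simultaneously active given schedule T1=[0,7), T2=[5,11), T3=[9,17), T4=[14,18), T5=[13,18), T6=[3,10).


Check each time point for overlaps:
  t=5: 3 tasks active (T1, T2, T6)
Max concurrent = 3


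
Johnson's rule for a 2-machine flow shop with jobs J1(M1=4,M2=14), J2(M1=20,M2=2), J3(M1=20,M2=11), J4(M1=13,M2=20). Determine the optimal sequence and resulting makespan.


Johnson's rule:
Group 1 (M1≤M2, sort by M1): ['J1', 'J4']
Group 2 (M1>M2, sort desc M2): ['J3', 'J2']
Sequence: J1 → J4 → J3 → J2
Makespan calculation:
  J1: M1 done=4, M2 done=18
  J4: M1 done=17, M2 done=38
  J3: M1 done=37, M2 done=49
  J2: M1 done=57, M2 done=59
= Sequence: J1 → J4 → J3 → J2, Makespan: 59


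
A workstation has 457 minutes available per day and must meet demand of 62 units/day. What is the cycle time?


Cycle time = available time / demand
= 457 / 62
= 7.37 min/unit


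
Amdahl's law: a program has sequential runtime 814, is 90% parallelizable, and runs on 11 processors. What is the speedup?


Amdahl's law: T_p = T × ((1-p) + p/N)
= 814 × ((1-0.9) + 0.9/11)
= 814 × (0.10 + 0.0818)
= 814 × 0.1818
= 148.00
Speedup = 814/148.00
= 5.50×


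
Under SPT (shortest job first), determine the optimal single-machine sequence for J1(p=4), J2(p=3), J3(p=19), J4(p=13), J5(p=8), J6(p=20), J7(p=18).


SPT: sort by shortest processing time
  J2: p=3
  J1: p=4
  J5: p=8
  J4: p=13
  J7: p=18
  J3: p=19
  J6: p=20
Order: J2 → J1 → J5 → J4 → J7 → J3 → J6


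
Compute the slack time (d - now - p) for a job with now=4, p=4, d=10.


Slack = due - current_time - processing
= 10 - 4 - 4
= 2


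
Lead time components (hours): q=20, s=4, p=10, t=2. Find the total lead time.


Lead time = queue + setup + processing + transit
= 20 + 4 + 10 + 2
= 36 hours


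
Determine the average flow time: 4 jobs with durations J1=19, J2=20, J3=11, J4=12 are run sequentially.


Completion times:
  J1: completes at 19
  J2: completes at 39
  J3: completes at 50
  J4: completes at 62
Sum = 170
Average = 170/4
= 42.50


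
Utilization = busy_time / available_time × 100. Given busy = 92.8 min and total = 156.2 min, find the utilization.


Utilization = busy / total × 100
= 92.8 / 156.2 × 100
= 59.4%


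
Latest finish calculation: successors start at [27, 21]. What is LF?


LF = min of all successor start times
Successors start at: [27, 21]
LF = min(27, 21)
= 21


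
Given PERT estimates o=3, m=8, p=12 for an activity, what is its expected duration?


te = (o + 4m + p) / 6
= (3 + 4×8 + 12) / 6
= (3 + 32 + 12) / 6
= 47 / 6
= 7.83


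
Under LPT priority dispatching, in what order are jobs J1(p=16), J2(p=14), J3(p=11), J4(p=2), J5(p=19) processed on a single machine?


LPT: sort by longest processing time first
  J5: p=19
  J1: p=16
  J2: p=14
  J3: p=11
  J4: p=2
Order: J5 → J1 → J2 → J3 → J4


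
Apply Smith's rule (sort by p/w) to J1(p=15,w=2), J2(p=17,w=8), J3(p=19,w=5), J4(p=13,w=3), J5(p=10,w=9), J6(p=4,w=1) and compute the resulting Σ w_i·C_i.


WSPT order (by p/w): J5 → J2 → J3 → J6 → J4 → J1
  J5: C=10, w·C=9×10=90
  J2: C=27, w·C=8×27=216
  J3: C=46, w·C=5×46=230
  J6: C=50, w·C=1×50=50
  J4: C=63, w·C=3×63=189
  J1: C=78, w·C=2×78=156
Σ w·C = 931
= 931


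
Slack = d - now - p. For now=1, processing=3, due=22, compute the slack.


Slack = due - current_time - processing
= 22 - 1 - 3
= 18


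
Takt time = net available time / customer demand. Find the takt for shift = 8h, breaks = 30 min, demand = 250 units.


Available = 8×60 - 30 = 450 min
Takt time = 450 / 250
= 1.80 min/unit


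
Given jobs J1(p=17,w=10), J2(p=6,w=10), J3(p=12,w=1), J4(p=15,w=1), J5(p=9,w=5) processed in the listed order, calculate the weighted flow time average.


Completion times:
  J1: C=17, w×C=10×17=170
  J2: C=23, w×C=10×23=230
  J3: C=35, w×C=1×35=35
  J4: C=50, w×C=1×50=50
  J5: C=59, w×C=5×59=295
Sum w×C = 780
Sum w = 27
Weighted avg = 780/27
= 28.89


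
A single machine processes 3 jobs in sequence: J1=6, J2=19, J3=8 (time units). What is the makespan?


Sequential makespan: sum all processing times
= 6 + 19 + 8
= 33 time units


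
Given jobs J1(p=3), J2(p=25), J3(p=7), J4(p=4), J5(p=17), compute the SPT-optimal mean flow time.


SPT order: J1 → J4 → J3 → J5 → J2
Completion times:
  J1: C=3
  J4: C=7
  J3: C=14
  J5: C=31
  J2: C=56
Sum = 111, n = 5
Mean flow = 111/5
= 22.20


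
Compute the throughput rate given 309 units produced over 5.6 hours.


Throughput = units / time
= 309 / 5.6
= 55.2 units/hour


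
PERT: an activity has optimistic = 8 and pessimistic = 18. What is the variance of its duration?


σ² = ((p - o) / 6)² = (p - o)² / 36
= (18 - 8)² / 36
= 10² / 36
= 100 / 36
= 2.7778
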